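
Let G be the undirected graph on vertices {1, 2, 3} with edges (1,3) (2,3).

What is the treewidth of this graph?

1

A width-1 tree decomposition is:
Bags: B1 = {2, 3}  B2 = {1, 3}
Tree: B1–B2
Each bag holds 2 vertices, so the decomposition has width 1, which upper-bounds the treewidth. G has an edge, so its treewidth is at least 1. Hence tw(G) = 1 exactly.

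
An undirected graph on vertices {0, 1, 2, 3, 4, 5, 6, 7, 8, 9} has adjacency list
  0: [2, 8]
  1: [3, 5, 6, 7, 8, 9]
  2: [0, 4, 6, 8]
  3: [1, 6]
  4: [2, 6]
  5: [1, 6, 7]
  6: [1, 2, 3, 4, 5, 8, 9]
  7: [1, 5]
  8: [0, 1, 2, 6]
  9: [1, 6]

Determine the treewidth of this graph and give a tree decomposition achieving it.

Treewidth 2.
One such decomposition:
Bags: B1 = {1, 6, 8}  B2 = {1, 6, 9}  B3 = {1, 5, 6}  B4 = {2, 6, 8}  B5 = {0, 2, 8}  B6 = {1, 3, 6}  B7 = {2, 4, 6}  B8 = {1, 5, 7}
Tree: B1–B2, B2–B3, B1–B4, B4–B5, B3–B6, B4–B7, B3–B8

The largest bag has 3 vertices, giving width 2; this decomposition certifies tw(G) ≤ 2. Conversely, {0, 2, 8} is a clique of size 3, and the vertices of any clique must share a bag in every tree decomposition; so some bag has ≥ 3 vertices and tw(G) ≥ 2. Combining the bounds, tw(G) = 2.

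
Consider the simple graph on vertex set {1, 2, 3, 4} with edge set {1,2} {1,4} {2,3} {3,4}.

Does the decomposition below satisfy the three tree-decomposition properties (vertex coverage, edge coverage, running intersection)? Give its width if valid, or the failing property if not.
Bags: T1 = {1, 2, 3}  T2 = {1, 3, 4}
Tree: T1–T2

Yes; width 2.

Every vertex of G appears in some bag (union = {1, 2, 3, 4}); every edge is covered by a bag; and for each vertex v the set of bags containing v is connected in the bag tree. The decomposition is therefore valid. The largest bag has 3 vertices, so the width is 2.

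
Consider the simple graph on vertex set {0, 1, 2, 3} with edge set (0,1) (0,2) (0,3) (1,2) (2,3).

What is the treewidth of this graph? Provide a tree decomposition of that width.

The largest bag has 3 vertices, giving width 2; this decomposition certifies tw(G) ≤ 2. For the lower bound, the 3 vertices {0, 1, 2} are pairwise adjacent, and any tree decomposition puts a clique entirely inside one bag — forcing width ≥ 2. Combining the bounds, tw(G) = 2.

Treewidth 2.
One optimal decomposition is:
Bags: B1 = {0, 2, 3}  B2 = {0, 1, 2}
Tree: B1–B2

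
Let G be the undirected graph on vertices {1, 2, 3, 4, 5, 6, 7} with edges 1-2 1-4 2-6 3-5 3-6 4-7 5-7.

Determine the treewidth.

2

A width-2 tree decomposition is:
Bags: B1 = {3, 5, 6}  B2 = {5, 6, 7}  B3 = {4, 6, 7}  B4 = {1, 4, 6}  B5 = {1, 2, 6}
Tree: B1–B2, B2–B3, B3–B4, B4–B5
Every bag has size at most 3, so the width is 3 − 1 = 2 and tw(G) ≤ 2. Since 6–3–5–7–4–1–2–6 is a cycle in G, G is not acyclic. Forests are exactly the graphs of treewidth ≤ 1, so tw(G) ≥ 2. Combining the bounds, tw(G) = 2.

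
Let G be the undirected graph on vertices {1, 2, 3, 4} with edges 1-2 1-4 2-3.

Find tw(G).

1

A width-1 tree decomposition is:
Bags: B1 = {1, 2}  B2 = {1, 4}  B3 = {2, 3}
Tree: B1–B2, B1–B3
The largest bag has 2 vertices, giving width 1; this decomposition certifies tw(G) ≤ 1. Since G has at least one edge (e.g. 1–2), it is not an edgeless graph, so tw(G) ≥ 1. The upper and lower bounds meet at 1, so that is the treewidth.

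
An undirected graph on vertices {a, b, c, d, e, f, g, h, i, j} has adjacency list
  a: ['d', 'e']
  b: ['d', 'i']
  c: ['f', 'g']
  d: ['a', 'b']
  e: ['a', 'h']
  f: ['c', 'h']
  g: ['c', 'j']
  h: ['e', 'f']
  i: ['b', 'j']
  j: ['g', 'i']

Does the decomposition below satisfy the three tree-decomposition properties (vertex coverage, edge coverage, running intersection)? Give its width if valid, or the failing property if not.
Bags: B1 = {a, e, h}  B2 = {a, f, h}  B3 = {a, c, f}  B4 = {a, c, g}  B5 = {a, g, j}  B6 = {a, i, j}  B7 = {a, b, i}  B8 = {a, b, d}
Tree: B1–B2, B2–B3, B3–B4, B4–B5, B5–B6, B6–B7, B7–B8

Checking the three conditions: (i) the bags cover all of {a, b, c, d, e, f, g, h, i, j}; (ii) for each edge, some bag contains both endpoints; (iii) the bags containing any fixed vertex form a subtree. All hold, so the decomposition is valid with width 3 − 1 = 2.

Yes; width 2.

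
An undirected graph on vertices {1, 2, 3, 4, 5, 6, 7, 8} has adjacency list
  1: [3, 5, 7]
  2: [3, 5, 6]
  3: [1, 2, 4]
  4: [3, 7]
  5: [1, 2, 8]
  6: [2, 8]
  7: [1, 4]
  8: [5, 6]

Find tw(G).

2

A width-2 tree decomposition is:
Bags: B1 = {1, 4, 7}  B2 = {1, 3, 4}  B3 = {1, 3, 5}  B4 = {2, 3, 5}  B5 = {2, 5, 8}  B6 = {2, 6, 8}
Tree: B1–B2, B2–B3, B3–B4, B4–B5, B5–B6
The largest bag has 3 vertices, giving width 2; this decomposition certifies tw(G) ≤ 2. For the lower bound, G contains the cycle 7–4–3–1–7, so G is not a forest; only forests have treewidth ≤ 1, hence tw(G) ≥ 2. Hence tw(G) = 2 exactly.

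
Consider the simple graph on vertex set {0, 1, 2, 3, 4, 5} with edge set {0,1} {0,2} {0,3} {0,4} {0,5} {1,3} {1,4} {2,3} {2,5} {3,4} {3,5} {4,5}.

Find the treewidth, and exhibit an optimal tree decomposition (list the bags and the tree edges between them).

Treewidth 3.
One such decomposition:
Bags: B1 = {0, 2, 3, 5}  B2 = {0, 3, 4, 5}  B3 = {0, 1, 3, 4}
Tree: B1–B2, B2–B3

The largest bag has 4 vertices, giving width 3; this decomposition certifies tw(G) ≤ 3. Conversely, {0, 2, 3, 5} is a clique of size 4, and the vertices of any clique must share a bag in every tree decomposition; so some bag has ≥ 4 vertices and tw(G) ≥ 3. The upper and lower bounds meet at 3, so that is the treewidth.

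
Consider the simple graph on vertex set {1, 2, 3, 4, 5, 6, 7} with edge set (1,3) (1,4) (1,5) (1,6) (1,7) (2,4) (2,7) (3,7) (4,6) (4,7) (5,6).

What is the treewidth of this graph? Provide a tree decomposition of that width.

Treewidth 2.
Bags: B1 = {1, 4, 6}  B2 = {1, 4, 7}  B3 = {1, 5, 6}  B4 = {1, 3, 7}  B5 = {2, 4, 7}
Tree: B1–B2, B1–B3, B2–B4, B2–B5

Every bag has size at most 3, so the width is 3 − 1 = 2 and tw(G) ≤ 2. On the other hand G contains the 3-clique {1, 3, 7}. A clique must lie in a single bag of any decomposition, so no decomposition can have width below 2. Therefore the treewidth is 2.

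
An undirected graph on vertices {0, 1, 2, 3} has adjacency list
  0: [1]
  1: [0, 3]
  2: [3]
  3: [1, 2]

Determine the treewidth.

1

A width-1 tree decomposition is:
Bags: B1 = {2, 3}  B2 = {1, 3}  B3 = {0, 1}
Tree: B1–B2, B2–B3
Each bag holds 2 vertices, so the decomposition has width 1, which upper-bounds the treewidth. G has an edge, so its treewidth is at least 1. Combining the bounds, tw(G) = 1.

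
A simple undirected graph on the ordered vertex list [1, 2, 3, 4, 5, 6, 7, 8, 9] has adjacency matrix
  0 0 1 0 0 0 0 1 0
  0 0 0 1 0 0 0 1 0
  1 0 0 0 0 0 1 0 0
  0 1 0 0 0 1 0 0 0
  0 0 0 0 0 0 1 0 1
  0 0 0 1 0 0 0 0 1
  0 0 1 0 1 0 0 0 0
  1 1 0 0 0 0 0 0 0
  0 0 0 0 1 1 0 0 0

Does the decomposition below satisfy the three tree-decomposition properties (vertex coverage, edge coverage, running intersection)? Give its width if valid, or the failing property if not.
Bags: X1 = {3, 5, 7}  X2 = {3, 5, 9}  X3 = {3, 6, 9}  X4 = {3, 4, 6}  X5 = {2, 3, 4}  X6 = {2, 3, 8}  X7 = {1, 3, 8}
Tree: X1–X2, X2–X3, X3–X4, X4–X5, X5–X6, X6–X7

Every vertex of G appears in some bag (union = {1, 2, 3, 4, 5, 6, 7, 8, 9}); every edge is covered by a bag; and for each vertex v the set of bags containing v is connected in the bag tree. The decomposition is therefore valid. The largest bag has 3 vertices, so the width is 2.

Yes; width 2.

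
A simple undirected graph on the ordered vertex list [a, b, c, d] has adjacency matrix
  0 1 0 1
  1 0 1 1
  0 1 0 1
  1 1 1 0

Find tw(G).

2

A width-2 tree decomposition is:
Bags: B1 = {b, c, d}  B2 = {a, b, d}
Tree: B1–B2
Each bag holds 3 vertices, so the decomposition has width 2, which upper-bounds the treewidth. Conversely, {b, c, d} is a clique of size 3, and the vertices of any clique must share a bag in every tree decomposition; so some bag has ≥ 3 vertices and tw(G) ≥ 2. The upper and lower bounds meet at 2, so that is the treewidth.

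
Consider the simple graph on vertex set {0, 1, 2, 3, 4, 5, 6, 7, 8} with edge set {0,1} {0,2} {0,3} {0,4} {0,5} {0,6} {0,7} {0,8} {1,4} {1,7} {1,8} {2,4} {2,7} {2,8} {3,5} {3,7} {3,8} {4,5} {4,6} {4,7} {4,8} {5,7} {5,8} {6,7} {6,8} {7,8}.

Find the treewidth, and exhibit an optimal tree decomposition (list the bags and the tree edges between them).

Treewidth 4.
One optimal decomposition is:
Bags: B1 = {0, 4, 5, 7, 8}  B2 = {0, 4, 6, 7, 8}  B3 = {0, 3, 5, 7, 8}  B4 = {0, 1, 4, 7, 8}  B5 = {0, 2, 4, 7, 8}
Tree: B1–B2, B1–B3, B2–B4, B1–B5

Each bag holds 5 vertices, so the decomposition has width 4, which upper-bounds the treewidth. On the other hand G contains the 5-clique {0, 3, 5, 7, 8}. A clique must lie in a single bag of any decomposition, so no decomposition can have width below 4. The upper and lower bounds meet at 4, so that is the treewidth.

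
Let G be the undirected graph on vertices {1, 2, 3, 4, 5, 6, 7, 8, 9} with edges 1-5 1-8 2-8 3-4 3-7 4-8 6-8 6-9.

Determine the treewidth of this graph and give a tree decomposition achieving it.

Treewidth 1.
Bags: B1 = {6, 8}  B2 = {2, 8}  B3 = {1, 8}  B4 = {1, 5}  B5 = {4, 8}  B6 = {3, 4}  B7 = {3, 7}  B8 = {6, 9}
Tree: B1–B2, B2–B3, B3–B4, B2–B5, B5–B6, B6–B7, B1–B8

Each bag holds 2 vertices, so the decomposition has width 1, which upper-bounds the treewidth. Since G has at least one edge (e.g. 6–8), it is not an edgeless graph, so tw(G) ≥ 1. Hence tw(G) = 1 exactly.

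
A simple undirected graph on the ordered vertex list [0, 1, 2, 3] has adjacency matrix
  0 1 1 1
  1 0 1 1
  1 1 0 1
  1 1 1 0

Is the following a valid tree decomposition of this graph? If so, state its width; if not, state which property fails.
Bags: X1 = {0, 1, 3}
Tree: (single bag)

No — vertex 2 appears in no bag.

A tree decomposition must satisfy three properties: every vertex lies in some bag; for every edge, both endpoints lie together in some bag; and for every vertex, the bags containing it form a connected subtree. Here vertex 2 appears in no bag, so the decomposition is invalid.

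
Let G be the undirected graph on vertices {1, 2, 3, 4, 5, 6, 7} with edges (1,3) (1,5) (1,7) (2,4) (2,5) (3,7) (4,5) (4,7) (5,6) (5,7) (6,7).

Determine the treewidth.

A width-2 tree decomposition is:
Bags: B1 = {4, 5, 7}  B2 = {1, 5, 7}  B3 = {2, 4, 5}  B4 = {5, 6, 7}  B5 = {1, 3, 7}
Tree: B1–B2, B1–B3, B1–B4, B2–B5
Each bag holds 3 vertices, so the decomposition has width 2, which upper-bounds the treewidth. Conversely, {1, 3, 7} is a clique of size 3, and the vertices of any clique must share a bag in every tree decomposition; so some bag has ≥ 3 vertices and tw(G) ≥ 2. Hence tw(G) = 2 exactly.

2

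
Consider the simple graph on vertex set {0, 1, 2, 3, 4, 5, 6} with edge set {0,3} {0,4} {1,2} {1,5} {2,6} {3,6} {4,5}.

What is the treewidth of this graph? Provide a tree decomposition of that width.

Each bag holds 3 vertices, so the decomposition has width 2, which upper-bounds the treewidth. For the lower bound, G contains the cycle 5–4–0–3–6–2–1–5, so G is not a forest; only forests have treewidth ≤ 1, hence tw(G) ≥ 2. Combining the bounds, tw(G) = 2.

Treewidth 2.
Bags: B1 = {0, 4, 5}  B2 = {0, 3, 5}  B3 = {3, 5, 6}  B4 = {2, 5, 6}  B5 = {1, 2, 5}
Tree: B1–B2, B2–B3, B3–B4, B4–B5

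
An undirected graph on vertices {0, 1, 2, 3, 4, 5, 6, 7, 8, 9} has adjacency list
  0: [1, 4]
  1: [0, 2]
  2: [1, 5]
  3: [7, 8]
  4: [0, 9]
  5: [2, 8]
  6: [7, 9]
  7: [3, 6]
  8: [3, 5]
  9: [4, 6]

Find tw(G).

A width-2 tree decomposition is:
Bags: B1 = {0, 1, 4}  B2 = {1, 2, 4}  B3 = {2, 4, 5}  B4 = {4, 5, 8}  B5 = {3, 4, 8}  B6 = {3, 4, 7}  B7 = {4, 6, 7}  B8 = {4, 6, 9}
Tree: B1–B2, B2–B3, B3–B4, B4–B5, B5–B6, B6–B7, B7–B8
The largest bag has 3 vertices, giving width 2; this decomposition certifies tw(G) ≤ 2. Since 4–0–1–2–5–8–3–7–6–9–4 is a cycle in G, G is not acyclic. Forests are exactly the graphs of treewidth ≤ 1, so tw(G) ≥ 2. The upper and lower bounds meet at 2, so that is the treewidth.

2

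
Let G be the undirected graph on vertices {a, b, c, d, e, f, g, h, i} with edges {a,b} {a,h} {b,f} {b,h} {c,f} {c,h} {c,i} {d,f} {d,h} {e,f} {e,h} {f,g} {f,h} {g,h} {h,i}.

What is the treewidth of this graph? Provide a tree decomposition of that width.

Treewidth 2.
Bags: B1 = {b, f, h}  B2 = {e, f, h}  B3 = {f, g, h}  B4 = {d, f, h}  B5 = {a, b, h}  B6 = {c, f, h}  B7 = {c, h, i}
Tree: B1–B2, B2–B3, B3–B4, B1–B5, B1–B6, B6–B7

The largest bag has 3 vertices, giving width 2; this decomposition certifies tw(G) ≤ 2. On the other hand G contains the 3-clique {a, b, h}. A clique must lie in a single bag of any decomposition, so no decomposition can have width below 2. Hence tw(G) = 2 exactly.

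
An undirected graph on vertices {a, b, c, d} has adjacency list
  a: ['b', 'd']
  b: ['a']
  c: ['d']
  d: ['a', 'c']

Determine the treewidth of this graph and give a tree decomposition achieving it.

Treewidth 1.
One such decomposition:
Bags: B1 = {c, d}  B2 = {a, d}  B3 = {a, b}
Tree: B1–B2, B2–B3

Each bag holds 2 vertices, so the decomposition has width 1, which upper-bounds the treewidth. Any graph with an edge has treewidth ≥ 1, and G has the edge c–d. The upper and lower bounds meet at 1, so that is the treewidth.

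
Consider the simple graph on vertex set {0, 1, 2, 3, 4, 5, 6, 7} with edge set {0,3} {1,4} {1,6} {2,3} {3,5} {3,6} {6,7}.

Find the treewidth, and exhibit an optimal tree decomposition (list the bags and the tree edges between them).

Treewidth 1.
One such decomposition:
Bags: B1 = {6, 7}  B2 = {3, 6}  B3 = {2, 3}  B4 = {0, 3}  B5 = {1, 6}  B6 = {1, 4}  B7 = {3, 5}
Tree: B1–B2, B2–B3, B3–B4, B2–B5, B5–B6, B2–B7

Every bag has size at most 2, so the width is 2 − 1 = 1 and tw(G) ≤ 1. Any graph with an edge has treewidth ≥ 1, and G has the edge 6–7. Combining the bounds, tw(G) = 1.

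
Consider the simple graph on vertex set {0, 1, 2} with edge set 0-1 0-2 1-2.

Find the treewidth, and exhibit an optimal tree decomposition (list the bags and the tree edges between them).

A single bag containing all 3 vertices is trivially a valid decomposition of width 2. For the lower bound, the 3 vertices {0, 1, 2} are pairwise adjacent, and any tree decomposition puts a clique entirely inside one bag — forcing width ≥ 2. The upper and lower bounds meet at 2, so that is the treewidth.

Treewidth 2.
One such decomposition:
Bags: B1 = {0, 1, 2}
Tree: (single bag)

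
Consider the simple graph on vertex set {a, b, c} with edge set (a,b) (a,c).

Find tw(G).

1

A width-1 tree decomposition is:
Bags: B1 = {a, c}  B2 = {a, b}
Tree: B1–B2
Each bag holds 2 vertices, so the decomposition has width 1, which upper-bounds the treewidth. Since G has at least one edge (e.g. a–c), it is not an edgeless graph, so tw(G) ≥ 1. The upper and lower bounds meet at 1, so that is the treewidth.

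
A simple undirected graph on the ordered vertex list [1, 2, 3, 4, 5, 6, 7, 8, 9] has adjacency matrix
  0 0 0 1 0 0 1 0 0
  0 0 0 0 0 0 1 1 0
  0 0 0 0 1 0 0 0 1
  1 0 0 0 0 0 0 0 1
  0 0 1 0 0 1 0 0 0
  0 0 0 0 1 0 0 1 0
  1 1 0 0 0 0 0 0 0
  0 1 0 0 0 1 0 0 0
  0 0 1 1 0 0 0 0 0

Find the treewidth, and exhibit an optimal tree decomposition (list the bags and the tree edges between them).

Treewidth 2.
One such decomposition:
Bags: B1 = {1, 2, 7}  B2 = {1, 2, 8}  B3 = {1, 6, 8}  B4 = {1, 5, 6}  B5 = {1, 3, 5}  B6 = {1, 3, 9}  B7 = {1, 4, 9}
Tree: B1–B2, B2–B3, B3–B4, B4–B5, B5–B6, B6–B7

Each bag holds 3 vertices, so the decomposition has width 2, which upper-bounds the treewidth. The edges 1–7–2–8–6–5–3–9–4–1 form a cycle, so G is not a tree and its treewidth is at least 2. Hence tw(G) = 2 exactly.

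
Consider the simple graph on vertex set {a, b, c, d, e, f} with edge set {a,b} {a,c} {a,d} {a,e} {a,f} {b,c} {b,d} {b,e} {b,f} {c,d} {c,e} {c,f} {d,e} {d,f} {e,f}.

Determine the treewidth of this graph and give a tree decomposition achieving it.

A single bag containing all 6 vertices is trivially a valid decomposition of width 5. On the other hand G contains the 6-clique {a, b, c, d, e, f}. A clique must lie in a single bag of any decomposition, so no decomposition can have width below 5. Hence tw(G) = 5 exactly.

Treewidth 5.
Bags: B1 = {a, b, c, d, e, f}
Tree: (single bag)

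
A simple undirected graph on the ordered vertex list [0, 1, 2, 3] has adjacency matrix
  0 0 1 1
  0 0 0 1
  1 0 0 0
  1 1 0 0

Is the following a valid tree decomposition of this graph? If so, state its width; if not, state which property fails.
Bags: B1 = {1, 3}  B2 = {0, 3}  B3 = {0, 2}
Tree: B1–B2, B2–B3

Yes; width 1.

Vertex coverage: the bags together contain {0, 1, 2, 3}, the full vertex set. Edge coverage: each edge of G has both endpoints in at least one bag. Running intersection: for every vertex, the bags containing it form a connected subtree. All three properties hold, so this is a valid tree decomposition of width max|bag| − 1 = 1, and hence tw(G) ≤ 1.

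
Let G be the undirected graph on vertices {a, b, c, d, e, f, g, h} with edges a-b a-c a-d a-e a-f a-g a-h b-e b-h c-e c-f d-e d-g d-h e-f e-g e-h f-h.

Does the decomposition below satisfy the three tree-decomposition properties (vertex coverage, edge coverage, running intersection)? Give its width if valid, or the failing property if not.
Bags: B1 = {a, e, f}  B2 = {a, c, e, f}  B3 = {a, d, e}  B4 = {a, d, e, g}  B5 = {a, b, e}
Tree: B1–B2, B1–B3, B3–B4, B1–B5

A tree decomposition must satisfy three properties: every vertex lies in some bag; for every edge, both endpoints lie together in some bag; and for every vertex, the bags containing it form a connected subtree. Here vertex h appears in no bag, so the decomposition is invalid.

No — vertex h appears in no bag.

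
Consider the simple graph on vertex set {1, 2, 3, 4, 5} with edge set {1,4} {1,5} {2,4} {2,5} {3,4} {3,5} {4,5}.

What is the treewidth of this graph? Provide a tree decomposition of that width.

Each bag holds 3 vertices, so the decomposition has width 2, which upper-bounds the treewidth. On the other hand G contains the 3-clique {1, 4, 5}. A clique must lie in a single bag of any decomposition, so no decomposition can have width below 2. The upper and lower bounds meet at 2, so that is the treewidth.

Treewidth 2.
Bags: B1 = {3, 4, 5}  B2 = {2, 4, 5}  B3 = {1, 4, 5}
Tree: B1–B2, B1–B3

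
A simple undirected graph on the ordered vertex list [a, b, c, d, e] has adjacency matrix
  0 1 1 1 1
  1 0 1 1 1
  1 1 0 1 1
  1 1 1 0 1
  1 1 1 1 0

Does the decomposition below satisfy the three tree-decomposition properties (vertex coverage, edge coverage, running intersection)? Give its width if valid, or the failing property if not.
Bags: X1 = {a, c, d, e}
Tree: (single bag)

No — vertex b appears in no bag.

A tree decomposition must satisfy three properties: every vertex lies in some bag; for every edge, both endpoints lie together in some bag; and for every vertex, the bags containing it form a connected subtree. Here vertex b appears in no bag, so the decomposition is invalid.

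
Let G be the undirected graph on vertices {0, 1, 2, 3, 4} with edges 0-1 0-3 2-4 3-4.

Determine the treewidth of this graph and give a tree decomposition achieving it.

Each bag holds 2 vertices, so the decomposition has width 1, which upper-bounds the treewidth. Any graph with an edge has treewidth ≥ 1, and G has the edge 1–0. Combining the bounds, tw(G) = 1.

Treewidth 1.
One optimal decomposition is:
Bags: B1 = {0, 1}  B2 = {0, 3}  B3 = {3, 4}  B4 = {2, 4}
Tree: B1–B2, B2–B3, B3–B4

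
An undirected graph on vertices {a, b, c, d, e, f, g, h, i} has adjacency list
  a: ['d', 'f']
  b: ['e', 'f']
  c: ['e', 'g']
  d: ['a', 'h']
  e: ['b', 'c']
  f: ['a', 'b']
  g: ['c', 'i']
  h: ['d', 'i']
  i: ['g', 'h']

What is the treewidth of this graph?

2

A width-2 tree decomposition is:
Bags: B1 = {b, c, e}  B2 = {b, c, g}  B3 = {b, g, i}  B4 = {b, h, i}  B5 = {b, d, h}  B6 = {a, b, d}  B7 = {a, b, f}
Tree: B1–B2, B2–B3, B3–B4, B4–B5, B5–B6, B6–B7
Each bag holds 3 vertices, so the decomposition has width 2, which upper-bounds the treewidth. Since b–e–c–g–i–h–d–a–f–b is a cycle in G, G is not acyclic. Forests are exactly the graphs of treewidth ≤ 1, so tw(G) ≥ 2. Hence tw(G) = 2 exactly.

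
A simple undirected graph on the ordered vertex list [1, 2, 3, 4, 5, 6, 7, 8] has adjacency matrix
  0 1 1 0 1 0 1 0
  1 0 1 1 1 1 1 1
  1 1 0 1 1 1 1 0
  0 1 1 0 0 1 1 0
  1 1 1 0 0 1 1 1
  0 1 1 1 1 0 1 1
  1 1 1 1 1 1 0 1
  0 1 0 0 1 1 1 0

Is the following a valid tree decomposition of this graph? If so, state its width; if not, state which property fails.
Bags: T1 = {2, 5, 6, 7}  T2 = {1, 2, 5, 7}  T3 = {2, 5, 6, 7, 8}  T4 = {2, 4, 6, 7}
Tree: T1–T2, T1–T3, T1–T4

No — vertex 3 appears in no bag.

A tree decomposition must satisfy three properties: every vertex lies in some bag; for every edge, both endpoints lie together in some bag; and for every vertex, the bags containing it form a connected subtree. Here vertex 3 appears in no bag, so the decomposition is invalid.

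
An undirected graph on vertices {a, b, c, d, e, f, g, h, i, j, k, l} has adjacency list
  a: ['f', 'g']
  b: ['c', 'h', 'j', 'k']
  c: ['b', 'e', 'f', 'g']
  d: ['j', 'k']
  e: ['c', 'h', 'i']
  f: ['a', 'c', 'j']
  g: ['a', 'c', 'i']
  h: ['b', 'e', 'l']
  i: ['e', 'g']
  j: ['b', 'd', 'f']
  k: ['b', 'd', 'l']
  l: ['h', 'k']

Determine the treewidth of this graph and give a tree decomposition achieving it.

Treewidth 3.
One such decomposition:
Bags: B1 = {a, f, g, i}  B2 = {c, f, g, i}  B3 = {c, e, f, i}  B4 = {c, e, f, j}  B5 = {b, c, e, j}  B6 = {b, e, h, j}  B7 = {b, d, h, j}  B8 = {b, d, h, k}  B9 = {d, h, k, l}
Tree: B1–B2, B2–B3, B3–B4, B4–B5, B5–B6, B6–B7, B7–B8, B8–B9

Every bag has size at most 4, so the width is 4 − 1 = 3 and tw(G) ≤ 3. For the lower bound: the 4 vertex sets {a,g,i}, {f}, {c}, {b,e,h,j} are disjoint, each induces a connected subgraph, and every pair is joined by at least one edge of G. Contracting each set to a single vertex therefore yields K_{4} as a minor, and since treewidth is minor-monotone, tw(G) ≥ tw(K_{4}) = 3. Hence tw(G) = 3 exactly.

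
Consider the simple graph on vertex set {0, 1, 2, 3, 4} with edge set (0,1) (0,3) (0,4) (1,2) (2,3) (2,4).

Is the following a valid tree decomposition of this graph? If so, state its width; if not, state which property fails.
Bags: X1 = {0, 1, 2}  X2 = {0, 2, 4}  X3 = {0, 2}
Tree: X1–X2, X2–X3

A tree decomposition must satisfy three properties: every vertex lies in some bag; for every edge, both endpoints lie together in some bag; and for every vertex, the bags containing it form a connected subtree. Here vertex 3 appears in no bag, so the decomposition is invalid.

No — vertex 3 appears in no bag.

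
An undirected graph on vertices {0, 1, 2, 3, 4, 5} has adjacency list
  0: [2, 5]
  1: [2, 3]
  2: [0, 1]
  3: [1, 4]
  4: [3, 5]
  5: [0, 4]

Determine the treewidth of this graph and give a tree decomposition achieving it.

Each bag holds 3 vertices, so the decomposition has width 2, which upper-bounds the treewidth. For the lower bound, G contains the cycle 5–0–2–1–3–4–5, so G is not a forest; only forests have treewidth ≤ 1, hence tw(G) ≥ 2. Combining the bounds, tw(G) = 2.

Treewidth 2.
One optimal decomposition is:
Bags: B1 = {0, 2, 5}  B2 = {1, 2, 5}  B3 = {1, 3, 5}  B4 = {3, 4, 5}
Tree: B1–B2, B2–B3, B3–B4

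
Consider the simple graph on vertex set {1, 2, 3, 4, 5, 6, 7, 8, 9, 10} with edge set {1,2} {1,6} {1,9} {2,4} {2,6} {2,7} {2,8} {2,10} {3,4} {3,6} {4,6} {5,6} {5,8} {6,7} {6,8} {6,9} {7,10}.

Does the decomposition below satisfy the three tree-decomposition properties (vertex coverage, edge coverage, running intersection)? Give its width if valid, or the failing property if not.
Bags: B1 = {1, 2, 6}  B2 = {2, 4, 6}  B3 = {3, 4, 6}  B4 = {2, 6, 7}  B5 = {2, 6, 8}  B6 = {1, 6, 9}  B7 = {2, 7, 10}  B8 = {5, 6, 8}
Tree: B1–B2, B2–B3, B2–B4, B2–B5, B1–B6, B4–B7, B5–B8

Every vertex of G appears in some bag (union = {1, 2, 3, 4, 5, 6, 7, 8, 9, 10}); every edge is covered by a bag; and for each vertex v the set of bags containing v is connected in the bag tree. The decomposition is therefore valid. The largest bag has 3 vertices, so the width is 2.

Yes; width 2.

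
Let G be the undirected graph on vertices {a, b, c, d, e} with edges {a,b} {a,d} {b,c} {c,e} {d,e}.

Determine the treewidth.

2

A width-2 tree decomposition is:
Bags: B1 = {a, b, c}  B2 = {a, c, e}  B3 = {a, d, e}
Tree: B1–B2, B2–B3
The largest bag has 3 vertices, giving width 2; this decomposition certifies tw(G) ≤ 2. For the lower bound, G contains the cycle a–b–c–e–d–a, so G is not a forest; only forests have treewidth ≤ 1, hence tw(G) ≥ 2. Combining the bounds, tw(G) = 2.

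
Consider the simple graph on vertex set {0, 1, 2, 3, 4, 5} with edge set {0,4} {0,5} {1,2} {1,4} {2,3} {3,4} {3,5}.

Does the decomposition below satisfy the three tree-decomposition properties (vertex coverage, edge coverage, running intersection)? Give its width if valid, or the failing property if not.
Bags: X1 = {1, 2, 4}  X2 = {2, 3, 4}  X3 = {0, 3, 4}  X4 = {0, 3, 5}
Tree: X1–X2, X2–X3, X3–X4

Yes; width 2.

Vertex coverage: the bags together contain {0, 1, 2, 3, 4, 5}, the full vertex set. Edge coverage: each edge of G has both endpoints in at least one bag. Running intersection: for every vertex, the bags containing it form a connected subtree. All three properties hold, so this is a valid tree decomposition of width max|bag| − 1 = 2, and hence tw(G) ≤ 2.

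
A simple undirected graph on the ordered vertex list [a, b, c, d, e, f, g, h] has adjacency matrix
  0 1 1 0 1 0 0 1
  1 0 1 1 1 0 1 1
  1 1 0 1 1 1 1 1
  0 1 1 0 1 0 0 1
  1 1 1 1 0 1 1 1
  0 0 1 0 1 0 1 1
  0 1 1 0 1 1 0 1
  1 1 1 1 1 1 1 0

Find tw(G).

4

A width-4 tree decomposition is:
Bags: B1 = {b, c, e, g, h}  B2 = {b, c, d, e, h}  B3 = {c, e, f, g, h}  B4 = {a, b, c, e, h}
Tree: B1–B2, B1–B3, B1–B4
Every bag has size at most 5, so the width is 5 − 1 = 4 and tw(G) ≤ 4. On the other hand G contains the 5-clique {c, e, f, g, h}. A clique must lie in a single bag of any decomposition, so no decomposition can have width below 4. Hence tw(G) = 4 exactly.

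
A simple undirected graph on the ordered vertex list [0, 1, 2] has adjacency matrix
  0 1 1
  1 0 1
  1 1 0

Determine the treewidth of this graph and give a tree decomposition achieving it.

With just one bag of size 3, the width is 3 − 1 = 2, so tw(G) ≤ 2. Conversely, {0, 1, 2} is a clique of size 3, and the vertices of any clique must share a bag in every tree decomposition; so some bag has ≥ 3 vertices and tw(G) ≥ 2. The upper and lower bounds meet at 2, so that is the treewidth.

Treewidth 2.
One such decomposition:
Bags: B1 = {0, 1, 2}
Tree: (single bag)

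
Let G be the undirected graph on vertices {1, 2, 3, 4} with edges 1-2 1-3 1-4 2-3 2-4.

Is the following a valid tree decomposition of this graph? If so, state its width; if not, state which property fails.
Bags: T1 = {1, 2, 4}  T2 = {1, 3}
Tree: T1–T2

No — edge (2,3) lies in no bag.

A tree decomposition must satisfy three properties: every vertex lies in some bag; for every edge, both endpoints lie together in some bag; and for every vertex, the bags containing it form a connected subtree. Here edge (2,3) lies in no bag, so the decomposition is invalid.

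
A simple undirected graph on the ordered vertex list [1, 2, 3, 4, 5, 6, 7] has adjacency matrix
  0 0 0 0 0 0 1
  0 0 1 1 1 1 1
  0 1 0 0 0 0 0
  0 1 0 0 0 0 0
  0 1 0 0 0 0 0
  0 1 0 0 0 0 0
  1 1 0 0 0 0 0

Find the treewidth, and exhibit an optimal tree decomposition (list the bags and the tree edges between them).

The largest bag has 2 vertices, giving width 1; this decomposition certifies tw(G) ≤ 1. Since G has at least one edge (e.g. 7–2), it is not an edgeless graph, so tw(G) ≥ 1. Combining the bounds, tw(G) = 1.

Treewidth 1.
One such decomposition:
Bags: B1 = {2, 7}  B2 = {1, 7}  B3 = {2, 5}  B4 = {2, 4}  B5 = {2, 6}  B6 = {2, 3}
Tree: B1–B2, B1–B3, B1–B4, B4–B5, B5–B6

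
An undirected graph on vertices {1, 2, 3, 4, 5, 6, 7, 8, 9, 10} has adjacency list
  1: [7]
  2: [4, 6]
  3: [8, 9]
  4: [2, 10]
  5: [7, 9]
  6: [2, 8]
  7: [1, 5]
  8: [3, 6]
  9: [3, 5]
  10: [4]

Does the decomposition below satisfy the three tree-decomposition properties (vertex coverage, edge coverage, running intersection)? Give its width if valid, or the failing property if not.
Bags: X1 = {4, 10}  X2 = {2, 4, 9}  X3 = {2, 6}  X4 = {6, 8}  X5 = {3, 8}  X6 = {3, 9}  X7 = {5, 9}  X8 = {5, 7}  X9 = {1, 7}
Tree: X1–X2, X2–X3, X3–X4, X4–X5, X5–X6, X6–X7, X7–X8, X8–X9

A tree decomposition must satisfy three properties: every vertex lies in some bag; for every edge, both endpoints lie together in some bag; and for every vertex, the bags containing it form a connected subtree. Here bags containing vertex 9 are not connected in the tree, so the decomposition is invalid.

No — bags containing vertex 9 are not connected in the tree.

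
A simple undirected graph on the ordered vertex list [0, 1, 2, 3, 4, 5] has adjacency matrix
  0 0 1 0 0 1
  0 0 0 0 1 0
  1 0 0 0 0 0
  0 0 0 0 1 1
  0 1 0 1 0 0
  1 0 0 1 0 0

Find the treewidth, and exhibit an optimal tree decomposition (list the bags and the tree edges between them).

Each bag holds 2 vertices, so the decomposition has width 1, which upper-bounds the treewidth. Since G has at least one edge (e.g. 2–0), it is not an edgeless graph, so tw(G) ≥ 1. Combining the bounds, tw(G) = 1.

Treewidth 1.
Bags: B1 = {0, 2}  B2 = {0, 5}  B3 = {3, 5}  B4 = {3, 4}  B5 = {1, 4}
Tree: B1–B2, B2–B3, B3–B4, B4–B5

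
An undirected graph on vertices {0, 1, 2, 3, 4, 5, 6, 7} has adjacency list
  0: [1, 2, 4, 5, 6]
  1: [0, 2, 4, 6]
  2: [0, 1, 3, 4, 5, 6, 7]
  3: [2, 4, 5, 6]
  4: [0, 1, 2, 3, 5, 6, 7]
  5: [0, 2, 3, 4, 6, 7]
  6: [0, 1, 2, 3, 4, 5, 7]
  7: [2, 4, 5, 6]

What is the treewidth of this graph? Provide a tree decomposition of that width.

Treewidth 4.
Bags: B1 = {0, 2, 4, 5, 6}  B2 = {0, 1, 2, 4, 6}  B3 = {2, 3, 4, 5, 6}  B4 = {2, 4, 5, 6, 7}
Tree: B1–B2, B1–B3, B1–B4

Each bag holds 5 vertices, so the decomposition has width 4, which upper-bounds the treewidth. For the lower bound, the 5 vertices {0, 1, 2, 4, 6} are pairwise adjacent, and any tree decomposition puts a clique entirely inside one bag — forcing width ≥ 4. Therefore the treewidth is 4.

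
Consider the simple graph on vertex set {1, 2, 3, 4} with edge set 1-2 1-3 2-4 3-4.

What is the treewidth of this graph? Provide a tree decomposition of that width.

Each bag holds 3 vertices, so the decomposition has width 2, which upper-bounds the treewidth. Since 4–3–1–2–4 is a cycle in G, G is not acyclic. Forests are exactly the graphs of treewidth ≤ 1, so tw(G) ≥ 2. Hence tw(G) = 2 exactly.

Treewidth 2.
Bags: B1 = {1, 3, 4}  B2 = {1, 2, 4}
Tree: B1–B2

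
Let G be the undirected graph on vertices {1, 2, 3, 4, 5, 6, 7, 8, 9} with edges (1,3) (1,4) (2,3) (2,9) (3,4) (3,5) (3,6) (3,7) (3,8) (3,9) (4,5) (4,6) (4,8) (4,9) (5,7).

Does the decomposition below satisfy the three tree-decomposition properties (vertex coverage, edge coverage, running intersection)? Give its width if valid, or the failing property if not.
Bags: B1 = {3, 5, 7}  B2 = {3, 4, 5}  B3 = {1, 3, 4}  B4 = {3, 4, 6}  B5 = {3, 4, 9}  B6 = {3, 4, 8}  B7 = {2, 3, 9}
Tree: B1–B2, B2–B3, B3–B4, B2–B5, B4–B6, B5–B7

Vertex coverage: the bags together contain {1, 2, 3, 4, 5, 6, 7, 8, 9}, the full vertex set. Edge coverage: each edge of G has both endpoints in at least one bag. Running intersection: for every vertex, the bags containing it form a connected subtree. All three properties hold, so this is a valid tree decomposition of width max|bag| − 1 = 2, and hence tw(G) ≤ 2.

Yes; width 2.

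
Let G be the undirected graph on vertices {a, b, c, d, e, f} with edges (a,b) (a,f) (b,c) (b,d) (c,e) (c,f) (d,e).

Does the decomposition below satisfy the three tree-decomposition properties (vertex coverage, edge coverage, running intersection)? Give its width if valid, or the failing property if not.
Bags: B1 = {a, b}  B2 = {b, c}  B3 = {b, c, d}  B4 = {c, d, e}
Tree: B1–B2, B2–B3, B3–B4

A tree decomposition must satisfy three properties: every vertex lies in some bag; for every edge, both endpoints lie together in some bag; and for every vertex, the bags containing it form a connected subtree. Here vertex f appears in no bag, so the decomposition is invalid.

No — vertex f appears in no bag.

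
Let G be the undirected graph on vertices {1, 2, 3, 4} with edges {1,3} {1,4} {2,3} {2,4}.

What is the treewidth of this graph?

2

A width-2 tree decomposition is:
Bags: B1 = {2, 3, 4}  B2 = {1, 3, 4}
Tree: B1–B2
Every bag has size at most 3, so the width is 3 − 1 = 2 and tw(G) ≤ 2. For the lower bound, G contains the cycle 3–2–4–1–3, so G is not a forest; only forests have treewidth ≤ 1, hence tw(G) ≥ 2. Hence tw(G) = 2 exactly.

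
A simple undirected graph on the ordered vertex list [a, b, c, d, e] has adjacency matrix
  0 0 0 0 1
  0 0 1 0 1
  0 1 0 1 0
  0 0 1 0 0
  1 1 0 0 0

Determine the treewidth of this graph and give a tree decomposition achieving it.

The largest bag has 2 vertices, giving width 1; this decomposition certifies tw(G) ≤ 1. Any graph with an edge has treewidth ≥ 1, and G has the edge c–d. Hence tw(G) = 1 exactly.

Treewidth 1.
One optimal decomposition is:
Bags: B1 = {c, d}  B2 = {b, c}  B3 = {b, e}  B4 = {a, e}
Tree: B1–B2, B2–B3, B3–B4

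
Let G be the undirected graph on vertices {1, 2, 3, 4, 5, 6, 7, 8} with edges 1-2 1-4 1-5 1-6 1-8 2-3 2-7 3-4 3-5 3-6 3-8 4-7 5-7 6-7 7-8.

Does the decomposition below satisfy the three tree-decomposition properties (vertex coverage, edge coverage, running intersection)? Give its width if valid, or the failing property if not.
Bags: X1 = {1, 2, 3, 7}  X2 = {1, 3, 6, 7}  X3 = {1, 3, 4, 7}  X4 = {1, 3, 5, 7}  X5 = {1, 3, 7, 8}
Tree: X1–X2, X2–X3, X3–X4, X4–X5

Yes; width 3.

Vertex coverage: the bags together contain {1, 2, 3, 4, 5, 6, 7, 8}, the full vertex set. Edge coverage: each edge of G has both endpoints in at least one bag. Running intersection: for every vertex, the bags containing it form a connected subtree. All three properties hold, so this is a valid tree decomposition of width max|bag| − 1 = 3, and hence tw(G) ≤ 3.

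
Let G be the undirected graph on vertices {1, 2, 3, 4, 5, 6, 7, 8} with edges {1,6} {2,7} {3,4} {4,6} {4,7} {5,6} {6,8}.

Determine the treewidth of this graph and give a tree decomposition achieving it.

The largest bag has 2 vertices, giving width 1; this decomposition certifies tw(G) ≤ 1. Since G has at least one edge (e.g. 6–8), it is not an edgeless graph, so tw(G) ≥ 1. The upper and lower bounds meet at 1, so that is the treewidth.

Treewidth 1.
Bags: B1 = {6, 8}  B2 = {4, 6}  B3 = {3, 4}  B4 = {4, 7}  B5 = {5, 6}  B6 = {2, 7}  B7 = {1, 6}
Tree: B1–B2, B2–B3, B3–B4, B1–B5, B4–B6, B1–B7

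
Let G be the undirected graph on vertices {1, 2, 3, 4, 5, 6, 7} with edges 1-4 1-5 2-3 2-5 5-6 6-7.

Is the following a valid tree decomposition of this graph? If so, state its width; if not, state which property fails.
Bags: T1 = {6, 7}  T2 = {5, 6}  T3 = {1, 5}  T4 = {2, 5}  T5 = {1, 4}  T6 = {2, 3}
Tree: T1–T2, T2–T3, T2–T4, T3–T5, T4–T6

Vertex coverage: the bags together contain {1, 2, 3, 4, 5, 6, 7}, the full vertex set. Edge coverage: each edge of G has both endpoints in at least one bag. Running intersection: for every vertex, the bags containing it form a connected subtree. All three properties hold, so this is a valid tree decomposition of width max|bag| − 1 = 1, and hence tw(G) ≤ 1.

Yes; width 1.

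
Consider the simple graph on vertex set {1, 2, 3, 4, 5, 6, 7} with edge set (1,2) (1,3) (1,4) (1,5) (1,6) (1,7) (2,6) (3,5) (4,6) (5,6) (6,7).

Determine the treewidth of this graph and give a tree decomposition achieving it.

Treewidth 2.
One optimal decomposition is:
Bags: B1 = {1, 5, 6}  B2 = {1, 2, 6}  B3 = {1, 6, 7}  B4 = {1, 4, 6}  B5 = {1, 3, 5}
Tree: B1–B2, B2–B3, B1–B4, B1–B5

Every bag has size at most 3, so the width is 3 − 1 = 2 and tw(G) ≤ 2. Conversely, {1, 3, 5} is a clique of size 3, and the vertices of any clique must share a bag in every tree decomposition; so some bag has ≥ 3 vertices and tw(G) ≥ 2. Combining the bounds, tw(G) = 2.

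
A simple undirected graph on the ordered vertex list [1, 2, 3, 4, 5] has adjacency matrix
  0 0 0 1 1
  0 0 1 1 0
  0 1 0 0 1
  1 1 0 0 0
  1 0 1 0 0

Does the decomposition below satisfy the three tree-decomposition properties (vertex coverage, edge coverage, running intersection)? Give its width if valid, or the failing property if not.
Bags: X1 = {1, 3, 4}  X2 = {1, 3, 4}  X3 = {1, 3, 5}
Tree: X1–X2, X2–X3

A tree decomposition must satisfy three properties: every vertex lies in some bag; for every edge, both endpoints lie together in some bag; and for every vertex, the bags containing it form a connected subtree. Here vertex 2 appears in no bag, so the decomposition is invalid.

No — vertex 2 appears in no bag.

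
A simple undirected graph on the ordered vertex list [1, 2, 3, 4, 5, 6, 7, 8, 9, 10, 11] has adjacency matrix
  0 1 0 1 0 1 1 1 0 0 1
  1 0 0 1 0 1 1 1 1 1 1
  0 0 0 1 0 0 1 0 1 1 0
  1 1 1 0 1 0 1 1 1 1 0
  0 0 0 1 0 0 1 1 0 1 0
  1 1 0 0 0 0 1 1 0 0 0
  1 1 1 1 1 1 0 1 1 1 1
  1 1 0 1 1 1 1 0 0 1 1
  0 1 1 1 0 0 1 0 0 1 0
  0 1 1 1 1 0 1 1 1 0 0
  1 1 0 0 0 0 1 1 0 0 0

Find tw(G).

4

A width-4 tree decomposition is:
Bags: B1 = {1, 2, 6, 7, 8}  B2 = {1, 2, 4, 7, 8}  B3 = {2, 4, 7, 8, 10}  B4 = {2, 4, 7, 9, 10}  B5 = {3, 4, 7, 9, 10}  B6 = {4, 5, 7, 8, 10}  B7 = {1, 2, 7, 8, 11}
Tree: B1–B2, B2–B3, B3–B4, B4–B5, B3–B6, B2–B7
Every bag has size at most 5, so the width is 5 − 1 = 4 and tw(G) ≤ 4. Conversely, {1, 2, 7, 8, 11} is a clique of size 5, and the vertices of any clique must share a bag in every tree decomposition; so some bag has ≥ 5 vertices and tw(G) ≥ 4. Therefore the treewidth is 4.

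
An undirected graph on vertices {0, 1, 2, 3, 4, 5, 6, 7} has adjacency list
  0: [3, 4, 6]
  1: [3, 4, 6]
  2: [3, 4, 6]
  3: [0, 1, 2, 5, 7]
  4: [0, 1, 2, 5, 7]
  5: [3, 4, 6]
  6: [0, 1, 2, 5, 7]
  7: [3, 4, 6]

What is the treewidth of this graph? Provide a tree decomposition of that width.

Every bag has size at most 4, so the width is 4 − 1 = 3 and tw(G) ≤ 3. For the lower bound: the 4 vertex sets {2,3}, {1,6}, {4}, {7} are disjoint, each induces a connected subgraph, and every pair is joined by at least one edge of G. Contracting each set to a single vertex therefore yields K_{4} as a minor, and since treewidth is minor-monotone, tw(G) ≥ tw(K_{4}) = 3. Hence tw(G) = 3 exactly.

Treewidth 3.
Bags: B1 = {2, 3, 4, 6}  B2 = {1, 3, 4, 6}  B3 = {3, 4, 6, 7}  B4 = {3, 4, 5, 6}  B5 = {0, 3, 4, 6}
Tree: B1–B2, B2–B3, B3–B4, B4–B5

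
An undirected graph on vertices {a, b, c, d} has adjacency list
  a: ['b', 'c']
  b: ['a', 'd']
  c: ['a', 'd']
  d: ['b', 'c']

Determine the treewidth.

2

A width-2 tree decomposition is:
Bags: B1 = {b, c, d}  B2 = {a, b, c}
Tree: B1–B2
Each bag holds 3 vertices, so the decomposition has width 2, which upper-bounds the treewidth. For the lower bound, G contains the cycle c–d–b–a–c, so G is not a forest; only forests have treewidth ≤ 1, hence tw(G) ≥ 2. The upper and lower bounds meet at 2, so that is the treewidth.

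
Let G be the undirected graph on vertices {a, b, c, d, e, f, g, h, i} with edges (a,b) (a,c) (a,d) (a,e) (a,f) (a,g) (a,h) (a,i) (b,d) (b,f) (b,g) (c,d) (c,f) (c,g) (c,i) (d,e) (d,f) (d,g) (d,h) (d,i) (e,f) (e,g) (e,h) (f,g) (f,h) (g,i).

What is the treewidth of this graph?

4

A width-4 tree decomposition is:
Bags: B1 = {a, b, d, f, g}  B2 = {a, d, e, f, g}  B3 = {a, d, e, f, h}  B4 = {a, c, d, f, g}  B5 = {a, c, d, g, i}
Tree: B1–B2, B2–B3, B1–B4, B4–B5
Each bag holds 5 vertices, so the decomposition has width 4, which upper-bounds the treewidth. On the other hand G contains the 5-clique {a, d, e, f, g}. A clique must lie in a single bag of any decomposition, so no decomposition can have width below 4. Hence tw(G) = 4 exactly.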